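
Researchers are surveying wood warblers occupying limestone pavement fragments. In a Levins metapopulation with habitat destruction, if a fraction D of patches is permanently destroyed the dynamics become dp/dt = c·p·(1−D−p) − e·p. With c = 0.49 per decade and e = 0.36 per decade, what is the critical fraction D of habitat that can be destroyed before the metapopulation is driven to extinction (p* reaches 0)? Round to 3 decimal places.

0.265

The nontrivial equilibrium is p* = (1−D) − e/c; extinction occurs when this hits zero.
So D_crit = 1 − e/c = 1 − 0.36/0.49 = 1 − 0.7347 = 0.2653.
This equals the undisturbed p*, a classic result of Lande's extension.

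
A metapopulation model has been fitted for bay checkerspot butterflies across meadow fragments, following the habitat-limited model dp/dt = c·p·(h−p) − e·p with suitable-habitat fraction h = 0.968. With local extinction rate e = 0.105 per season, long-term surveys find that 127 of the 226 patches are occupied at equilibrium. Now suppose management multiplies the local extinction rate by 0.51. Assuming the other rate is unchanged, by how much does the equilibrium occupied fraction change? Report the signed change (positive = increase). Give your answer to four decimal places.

0.1990

Observed p* = 127/226 = 0.56195.
Balance c(h−p*) = e gives c = e/(0.968 − 0.56195) = 0.105/0.40605 = 0.25859.
New p* = 0.968 − e/c = 0.968 − 0.05355/0.25859 = 0.76092.
Δp* = 0.76092 − 0.56195 = +0.19897.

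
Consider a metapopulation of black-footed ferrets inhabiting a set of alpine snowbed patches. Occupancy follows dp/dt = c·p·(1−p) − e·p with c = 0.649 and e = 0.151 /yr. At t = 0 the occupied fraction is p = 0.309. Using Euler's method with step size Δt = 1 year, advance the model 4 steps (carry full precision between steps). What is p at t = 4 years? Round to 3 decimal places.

0.653

Update rule: p ← p + [c·p·(1−p) − e·p]·Δt with Δt = 1.
  1  |  dp/dt·Δt = +0.091915  |  p_1 = 0.400915
  2  |  dp/dt·Δt = +0.095340  |  p_2 = 0.496255
  3  |  dp/dt·Δt = +0.087306  |  p_3 = 0.583561
  4  |  dp/dt·Δt = +0.069601  |  p_4 = 0.653162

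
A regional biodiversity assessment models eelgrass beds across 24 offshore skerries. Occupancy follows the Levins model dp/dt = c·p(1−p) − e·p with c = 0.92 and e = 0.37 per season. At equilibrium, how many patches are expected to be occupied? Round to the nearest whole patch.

p* = 1 − e/c = 1 − 0.37/0.92 = 0.5978.
Expected occupied patches = N × p* = 24 × 0.5978 = 14.35 ≈ 14.

14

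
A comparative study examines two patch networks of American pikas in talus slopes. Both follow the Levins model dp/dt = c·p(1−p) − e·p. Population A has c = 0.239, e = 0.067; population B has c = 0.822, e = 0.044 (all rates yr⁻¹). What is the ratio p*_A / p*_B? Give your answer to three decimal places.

A: p*_A = 1 − 0.067/0.239 = 0.7197.
B: p*_B = 1 − 0.044/0.822 = 0.9465.
p*_A / p*_B = 0.7197/0.9465 = 0.7604.

0.760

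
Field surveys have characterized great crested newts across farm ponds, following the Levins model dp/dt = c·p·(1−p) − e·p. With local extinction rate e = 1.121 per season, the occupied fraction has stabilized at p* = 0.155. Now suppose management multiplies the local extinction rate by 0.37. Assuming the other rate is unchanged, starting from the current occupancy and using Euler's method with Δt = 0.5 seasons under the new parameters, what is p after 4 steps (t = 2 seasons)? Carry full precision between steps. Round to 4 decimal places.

0.4298

Balance c(1−p*) = e gives c = e/(1 − 0.15500) = 1.121/0.84500 = 1.32663.
Starting from p₀ = 0.15500; update p ← p + (dp/dt)·Δt with the new parameters.
  1  |  dp/dt·Δt = +0.054733  |  p_1 = 0.209733
  2  |  dp/dt·Δt = +0.066445  |  p_2 = 0.276178
  3  |  dp/dt·Δt = +0.075324  |  p_3 = 0.351502
  4  |  dp/dt·Δt = +0.078305  |  p_4 = 0.429807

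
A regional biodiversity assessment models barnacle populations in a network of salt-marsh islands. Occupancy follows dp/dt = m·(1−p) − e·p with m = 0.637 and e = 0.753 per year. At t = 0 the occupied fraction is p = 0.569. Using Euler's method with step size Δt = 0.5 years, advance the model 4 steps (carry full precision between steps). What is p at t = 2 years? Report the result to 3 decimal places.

0.459

Update rule: p ← p + [m·(1−p) − e·p]·Δt with Δt = 0.5.
p: 0.56900 → 0.49204  (Δp = -0.07695)
p: 0.49204 → 0.46857  (Δp = -0.02347)
p: 0.46857 → 0.46141  (Δp = -0.00716)
p: 0.46141 → 0.45923  (Δp = -0.00218)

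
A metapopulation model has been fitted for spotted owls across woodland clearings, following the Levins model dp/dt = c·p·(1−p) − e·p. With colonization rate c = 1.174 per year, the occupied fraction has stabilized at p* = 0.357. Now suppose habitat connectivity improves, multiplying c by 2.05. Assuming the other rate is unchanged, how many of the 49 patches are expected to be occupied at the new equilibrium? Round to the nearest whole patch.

Balance c(1−p*) = e gives e = 1.174×(1 − 0.35700) = 0.75488.
New p* = 1 − e/c = 1 − 0.75488/2.40670 = 0.68634.
Expected occupied = 49 × 0.68634 = 33.63 ≈ 34.

34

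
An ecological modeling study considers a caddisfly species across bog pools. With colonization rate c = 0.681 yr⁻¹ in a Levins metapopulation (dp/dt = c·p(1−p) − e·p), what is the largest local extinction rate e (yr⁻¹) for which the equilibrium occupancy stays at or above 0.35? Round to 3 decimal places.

1 − e/c ≥ 0.35 ⇒ e ≤ c(1 − 0.35) = 0.681 × 0.6500.
e_max = 0.4427.

0.443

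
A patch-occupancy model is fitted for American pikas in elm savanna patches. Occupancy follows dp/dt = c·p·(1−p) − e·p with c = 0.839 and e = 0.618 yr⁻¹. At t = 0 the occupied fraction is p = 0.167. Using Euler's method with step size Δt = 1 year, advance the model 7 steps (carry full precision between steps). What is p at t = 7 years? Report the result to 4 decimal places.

Update rule: p ← p + [c·p·(1−p) − e·p]·Δt with Δt = 1.
p: 0.16700 → 0.18051  (Δp = +0.01351)
p: 0.18051 → 0.19306  (Δp = +0.01256)
p: 0.19306 → 0.20446  (Δp = +0.01139)
p: 0.20446 → 0.21457  (Δp = +0.01011)
p: 0.21457 → 0.22336  (Δp = +0.00879)
p: 0.22336 → 0.23087  (Δp = +0.00750)
p: 0.23087 → 0.23717  (Δp = +0.00630)

0.2372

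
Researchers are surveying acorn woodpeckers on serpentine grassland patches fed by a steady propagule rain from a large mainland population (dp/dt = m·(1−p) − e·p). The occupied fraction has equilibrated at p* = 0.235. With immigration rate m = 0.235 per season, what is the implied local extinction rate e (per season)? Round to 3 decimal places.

At equilibrium m(1−p*) = e·p*, so e = m(1−p*)/p*.
e = 0.235 × 0.7650 / 0.235 = 0.7650.

0.765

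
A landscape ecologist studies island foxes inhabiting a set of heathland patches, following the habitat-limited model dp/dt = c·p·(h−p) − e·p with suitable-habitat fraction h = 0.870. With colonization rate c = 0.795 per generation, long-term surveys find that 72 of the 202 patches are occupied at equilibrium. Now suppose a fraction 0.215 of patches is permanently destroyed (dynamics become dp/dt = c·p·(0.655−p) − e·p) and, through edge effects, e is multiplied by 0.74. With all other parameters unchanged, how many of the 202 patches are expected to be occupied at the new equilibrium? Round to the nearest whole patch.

56

Observed p* = 72/202 = 0.35644.
Balance c(h−p*) = e gives e = 0.795×(0.87 − 0.35644) = 0.40828.
New p* = 0.655 − e/c = 0.655 − 0.30213/0.79500 = 0.27496.
Expected occupied = 202 × 0.27496 = 55.54 ≈ 56.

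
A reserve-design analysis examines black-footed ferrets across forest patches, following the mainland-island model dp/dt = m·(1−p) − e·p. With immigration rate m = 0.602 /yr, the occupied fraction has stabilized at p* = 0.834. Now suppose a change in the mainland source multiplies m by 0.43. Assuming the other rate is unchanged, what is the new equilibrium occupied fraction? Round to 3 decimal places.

Balance m(1−p*) = e·p* gives e = m(1−p*)/p* = 0.602×0.16600/0.83400 = 0.11982.
New p* = m/(m+e) = 0.25886/(0.25886+0.11982) = 0.68359.

0.684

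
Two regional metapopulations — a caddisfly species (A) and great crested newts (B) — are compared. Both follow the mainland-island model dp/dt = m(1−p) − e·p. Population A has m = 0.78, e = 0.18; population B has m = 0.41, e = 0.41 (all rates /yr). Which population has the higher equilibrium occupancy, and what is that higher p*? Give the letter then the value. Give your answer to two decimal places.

A, 0.81

A: p*_A = m/(m+e) = 0.78/0.9600 = 0.8125.
B: p*_B = 0.41/0.8200 = 0.5000.
A is higher at 0.8125.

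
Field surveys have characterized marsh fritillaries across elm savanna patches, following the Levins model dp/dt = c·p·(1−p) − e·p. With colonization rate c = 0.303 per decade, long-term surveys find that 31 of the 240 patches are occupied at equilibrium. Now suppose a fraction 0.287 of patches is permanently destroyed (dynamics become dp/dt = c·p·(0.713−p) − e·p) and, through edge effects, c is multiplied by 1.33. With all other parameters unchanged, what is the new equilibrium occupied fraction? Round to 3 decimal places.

0.058

Observed p* = 31/240 = 0.12917.
Balance c(1−p*) = e gives e = 0.303×(1 − 0.12917) = 0.26386.
New p* = 0.713 − e/c = 0.713 − 0.26386/0.40299 = 0.05824.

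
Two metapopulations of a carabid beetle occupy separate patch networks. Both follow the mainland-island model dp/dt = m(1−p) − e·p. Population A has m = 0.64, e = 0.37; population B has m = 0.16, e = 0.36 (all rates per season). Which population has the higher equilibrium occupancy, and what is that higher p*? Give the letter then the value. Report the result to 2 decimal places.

A, 0.63

A: p*_A = m/(m+e) = 0.64/1.0100 = 0.6337.
B: p*_B = 0.16/0.5200 = 0.3077.
A is higher at 0.6337.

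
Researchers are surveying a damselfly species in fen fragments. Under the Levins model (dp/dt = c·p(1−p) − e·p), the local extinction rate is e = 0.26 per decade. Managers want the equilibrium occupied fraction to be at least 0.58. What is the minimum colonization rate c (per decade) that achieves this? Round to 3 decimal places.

p* = 1 − e/c ≥ 0.58 requires e/c ≤ 0.4200, i.e. c ≥ e/0.4200.
c_min = 0.26/0.4200 = 0.6190.

0.619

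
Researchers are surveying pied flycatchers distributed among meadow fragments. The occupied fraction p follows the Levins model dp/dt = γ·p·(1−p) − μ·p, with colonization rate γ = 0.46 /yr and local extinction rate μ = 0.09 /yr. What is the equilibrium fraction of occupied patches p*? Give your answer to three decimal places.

0.804

Setting dp/dt = 0 and dividing through by p* gives γ·(1−p*) = μ.
So p* = 1 − μ/γ = 1 − 0.09/0.46 = 1 − 0.1957 = 0.8043.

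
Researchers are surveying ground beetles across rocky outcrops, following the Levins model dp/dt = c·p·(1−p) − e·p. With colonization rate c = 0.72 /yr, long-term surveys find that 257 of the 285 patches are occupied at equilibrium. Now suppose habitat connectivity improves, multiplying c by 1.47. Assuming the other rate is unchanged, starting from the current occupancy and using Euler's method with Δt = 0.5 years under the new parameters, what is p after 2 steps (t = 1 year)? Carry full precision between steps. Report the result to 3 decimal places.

Observed p* = 257/285 = 0.90175.
Balance c(1−p*) = e gives e = 0.72×(1 − 0.90175) = 0.07074.
Starting from p₀ = 0.90175; update p ← p + (dp/dt)·Δt with the new parameters.
  1  |  dp/dt·Δt = +0.014990  |  p_1 = 0.916744
  2  |  dp/dt·Δt = +0.007967  |  p_2 = 0.924711

0.925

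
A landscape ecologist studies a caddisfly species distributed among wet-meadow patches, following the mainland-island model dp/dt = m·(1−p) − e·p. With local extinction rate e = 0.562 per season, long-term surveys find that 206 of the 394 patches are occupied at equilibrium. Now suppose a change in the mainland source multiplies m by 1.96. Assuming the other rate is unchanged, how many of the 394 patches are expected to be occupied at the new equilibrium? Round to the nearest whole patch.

269

Observed p* = 206/394 = 0.52284.
Balance m(1−p*) = e·p* gives m = e·p*/(1−p*) = 0.562×0.52284/0.47716 = 0.61580.
New p* = m/(m+e) = 1.20697/(1.20697+0.56200) = 0.68230.
Expected occupied = 394 × 0.68230 = 268.83 ≈ 269.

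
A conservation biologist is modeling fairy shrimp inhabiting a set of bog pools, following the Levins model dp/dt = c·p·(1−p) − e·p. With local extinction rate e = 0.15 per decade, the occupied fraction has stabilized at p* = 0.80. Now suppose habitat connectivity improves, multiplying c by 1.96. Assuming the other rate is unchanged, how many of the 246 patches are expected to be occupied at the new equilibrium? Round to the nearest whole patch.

221

Balance c(1−p*) = e gives c = e/(1 − 0.80000) = 0.15/0.20000 = 0.75000.
New p* = 1 − e/c = 1 − 0.15000/1.47000 = 0.89796.
Expected occupied = 246 × 0.89796 = 220.90 ≈ 221.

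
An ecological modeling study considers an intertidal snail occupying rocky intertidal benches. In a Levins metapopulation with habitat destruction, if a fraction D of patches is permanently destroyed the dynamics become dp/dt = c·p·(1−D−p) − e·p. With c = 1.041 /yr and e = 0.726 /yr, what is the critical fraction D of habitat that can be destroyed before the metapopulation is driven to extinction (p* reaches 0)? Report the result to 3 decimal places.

0.303

The nontrivial equilibrium is p* = (1−D) − e/c; extinction occurs when this hits zero.
So D_crit = 1 − e/c = 1 − 0.726/1.041 = 1 − 0.6974 = 0.3026.
Note this equals the original equilibrium occupancy — the Levins extinction-debt result.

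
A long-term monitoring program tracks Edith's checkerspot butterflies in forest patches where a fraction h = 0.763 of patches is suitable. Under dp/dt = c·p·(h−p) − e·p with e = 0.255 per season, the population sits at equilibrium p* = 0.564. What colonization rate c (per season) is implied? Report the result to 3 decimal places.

At equilibrium c(h−p*) = e, so c = e/(h−p*).
c = 0.255/(0.763 − 0.564) = 0.255/0.1990 = 1.2814.

1.281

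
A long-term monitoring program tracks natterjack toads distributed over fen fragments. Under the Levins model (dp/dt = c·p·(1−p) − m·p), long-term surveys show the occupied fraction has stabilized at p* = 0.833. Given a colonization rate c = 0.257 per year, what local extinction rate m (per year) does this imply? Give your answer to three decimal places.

At equilibrium c(1−p*) = m.
m = 0.257 × (1 − 0.833) = 0.257 × 0.1670 = 0.0429.

0.043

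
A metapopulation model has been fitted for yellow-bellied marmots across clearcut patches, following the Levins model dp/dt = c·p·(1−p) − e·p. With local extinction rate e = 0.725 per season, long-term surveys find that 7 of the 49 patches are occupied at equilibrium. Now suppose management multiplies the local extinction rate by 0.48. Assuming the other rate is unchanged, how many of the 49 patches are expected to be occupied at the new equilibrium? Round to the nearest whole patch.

Observed p* = 7/49 = 0.14286.
Balance c(1−p*) = e gives c = e/(1 − 0.14286) = 0.725/0.85714 = 0.84584.
New p* = 1 − e/c = 1 − 0.34800/0.84584 = 0.58857.
Expected occupied = 49 × 0.58857 = 28.84 ≈ 29.

29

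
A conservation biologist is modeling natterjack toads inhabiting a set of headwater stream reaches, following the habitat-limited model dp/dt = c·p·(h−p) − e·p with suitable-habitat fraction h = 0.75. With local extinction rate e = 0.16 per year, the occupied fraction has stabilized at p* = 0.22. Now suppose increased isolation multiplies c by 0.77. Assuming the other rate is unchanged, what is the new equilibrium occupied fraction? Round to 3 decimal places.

0.062

Balance c(h−p*) = e gives c = e/(0.75 − 0.22000) = 0.16/0.53000 = 0.30189.
New p* = 0.75 − e/c = 0.75 − 0.16000/0.23246 = 0.06171.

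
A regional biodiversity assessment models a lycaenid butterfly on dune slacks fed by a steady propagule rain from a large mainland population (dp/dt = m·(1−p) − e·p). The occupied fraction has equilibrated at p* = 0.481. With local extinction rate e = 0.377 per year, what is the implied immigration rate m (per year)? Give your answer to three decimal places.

At equilibrium m(1−p*) = e·p*, so m = e·p*/(1−p*).
m = 0.377 × 0.481 / 0.5190 = 0.1813/0.5190 = 0.3494.

0.349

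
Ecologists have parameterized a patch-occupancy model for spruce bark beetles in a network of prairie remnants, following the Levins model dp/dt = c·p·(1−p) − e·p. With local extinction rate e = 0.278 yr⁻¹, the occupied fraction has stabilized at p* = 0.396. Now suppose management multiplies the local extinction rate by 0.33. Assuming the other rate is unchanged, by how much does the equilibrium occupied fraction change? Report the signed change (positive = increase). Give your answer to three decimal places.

Balance c(1−p*) = e gives c = e/(1 − 0.39600) = 0.278/0.60400 = 0.46026.
New p* = 1 − e/c = 1 − 0.09174/0.46026 = 0.80068.
Δp* = 0.80068 − 0.39600 = +0.40468.

0.405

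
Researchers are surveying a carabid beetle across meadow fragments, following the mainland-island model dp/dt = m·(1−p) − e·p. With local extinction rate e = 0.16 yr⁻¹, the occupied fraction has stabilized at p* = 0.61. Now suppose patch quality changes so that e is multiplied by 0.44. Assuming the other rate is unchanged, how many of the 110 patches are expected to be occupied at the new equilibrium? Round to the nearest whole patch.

86

Balance m(1−p*) = e·p* gives m = e·p*/(1−p*) = 0.16×0.61000/0.39000 = 0.25026.
New p* = m/(m+e) = 0.25026/(0.25026+0.07040) = 0.78045.
Expected occupied = 110 × 0.78045 = 85.85 ≈ 86.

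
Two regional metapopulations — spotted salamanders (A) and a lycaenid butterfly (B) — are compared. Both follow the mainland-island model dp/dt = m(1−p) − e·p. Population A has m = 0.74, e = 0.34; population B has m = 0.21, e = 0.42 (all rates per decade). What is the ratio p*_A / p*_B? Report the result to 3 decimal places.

2.056

A: p*_A = m/(m+e) = 0.74/1.0800 = 0.6852.
B: p*_B = 0.21/0.6300 = 0.3333.
p*_A / p*_B = 0.6852/0.3333 = 2.0556.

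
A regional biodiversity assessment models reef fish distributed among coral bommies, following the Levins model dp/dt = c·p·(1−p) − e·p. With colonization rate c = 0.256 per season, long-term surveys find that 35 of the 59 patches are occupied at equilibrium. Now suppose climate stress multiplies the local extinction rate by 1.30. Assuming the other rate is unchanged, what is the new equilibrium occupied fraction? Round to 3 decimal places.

Observed p* = 35/59 = 0.59322.
Balance c(1−p*) = e gives e = 0.256×(1 − 0.59322) = 0.10414.
New p* = 1 − e/c = 1 − 0.13538/0.25600 = 0.47117.

0.471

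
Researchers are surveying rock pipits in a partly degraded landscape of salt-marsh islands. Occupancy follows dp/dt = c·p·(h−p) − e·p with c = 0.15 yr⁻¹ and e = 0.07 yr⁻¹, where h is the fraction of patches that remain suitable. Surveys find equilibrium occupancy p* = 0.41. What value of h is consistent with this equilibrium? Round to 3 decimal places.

0.877

At equilibrium c(h−p*) = e, so h = p* + e/c.
h = 0.41 + 0.07/0.15 = 0.41 + 0.4667 = 0.8767.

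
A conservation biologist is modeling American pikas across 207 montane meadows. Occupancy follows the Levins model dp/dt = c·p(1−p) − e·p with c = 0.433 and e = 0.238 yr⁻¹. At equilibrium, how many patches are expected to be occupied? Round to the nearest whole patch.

p* = 1 − e/c = 1 − 0.238/0.433 = 0.4503.
Expected occupied patches = N × p* = 207 × 0.4503 = 93.22 ≈ 93.

93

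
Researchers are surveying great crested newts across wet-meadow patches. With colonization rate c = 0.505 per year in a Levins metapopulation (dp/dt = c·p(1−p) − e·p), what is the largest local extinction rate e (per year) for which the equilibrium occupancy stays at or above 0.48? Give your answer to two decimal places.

0.26

1 − e/c ≥ 0.48 ⇒ e ≤ c(1 − 0.48) = 0.505 × 0.5200.
e_max = 0.2626.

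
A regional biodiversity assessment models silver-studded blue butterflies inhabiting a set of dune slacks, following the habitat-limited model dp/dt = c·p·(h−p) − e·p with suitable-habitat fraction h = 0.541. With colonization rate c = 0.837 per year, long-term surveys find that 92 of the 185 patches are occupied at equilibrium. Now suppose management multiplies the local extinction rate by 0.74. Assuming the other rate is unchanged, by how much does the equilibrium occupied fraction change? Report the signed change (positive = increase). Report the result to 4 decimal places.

0.0114

Observed p* = 92/185 = 0.49730.
Balance c(h−p*) = e gives e = 0.837×(0.541 − 0.49730) = 0.03658.
New p* = 0.541 − e/c = 0.541 − 0.02707/0.83700 = 0.50866.
Δp* = 0.50866 − 0.49730 = +0.01136.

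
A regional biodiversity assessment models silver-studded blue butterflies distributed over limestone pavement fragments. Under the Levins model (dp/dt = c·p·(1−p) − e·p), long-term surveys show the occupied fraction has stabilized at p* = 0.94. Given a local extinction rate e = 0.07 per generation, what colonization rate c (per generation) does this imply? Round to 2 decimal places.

At equilibrium c(1−p*) = e, so c = e/(1−p*).
c = 0.07/(1 − 0.94) = 0.07/0.0600 = 1.1667.

1.17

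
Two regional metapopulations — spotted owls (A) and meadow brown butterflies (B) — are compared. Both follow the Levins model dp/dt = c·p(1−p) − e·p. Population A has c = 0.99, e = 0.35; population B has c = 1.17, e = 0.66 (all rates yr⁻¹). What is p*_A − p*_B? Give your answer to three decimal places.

0.211

A: p*_A = 1 − 0.35/0.99 = 0.6465.
B: p*_B = 1 − 0.66/1.17 = 0.4359.
p*_A − p*_B = 0.6465 − 0.4359 = 0.2106.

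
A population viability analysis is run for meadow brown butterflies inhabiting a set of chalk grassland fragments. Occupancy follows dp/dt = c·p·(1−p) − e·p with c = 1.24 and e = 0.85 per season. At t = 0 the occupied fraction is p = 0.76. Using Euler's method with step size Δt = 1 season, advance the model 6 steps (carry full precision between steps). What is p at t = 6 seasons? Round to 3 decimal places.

Update rule: p ← p + [c·p·(1−p) − e·p]·Δt with Δt = 1.
  1  |  dp/dt·Δt = -0.419824  |  p_1 = 0.340176
  2  |  dp/dt·Δt = -0.010824  |  p_2 = 0.329352
  3  |  dp/dt·Δt = -0.006059  |  p_3 = 0.323293
  4  |  dp/dt·Δt = -0.003519  |  p_4 = 0.319775
  5  |  dp/dt·Δt = -0.002085  |  p_5 = 0.317690
  6  |  dp/dt·Δt = -0.001250  |  p_6 = 0.316439

0.316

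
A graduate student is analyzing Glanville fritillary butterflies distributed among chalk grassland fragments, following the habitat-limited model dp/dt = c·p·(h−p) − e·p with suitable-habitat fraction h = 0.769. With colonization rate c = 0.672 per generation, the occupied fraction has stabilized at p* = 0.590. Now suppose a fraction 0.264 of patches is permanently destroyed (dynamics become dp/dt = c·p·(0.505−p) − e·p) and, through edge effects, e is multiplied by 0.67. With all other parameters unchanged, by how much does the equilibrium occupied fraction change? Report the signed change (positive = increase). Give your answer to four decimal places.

Balance c(h−p*) = e gives e = 0.672×(0.769 − 0.59000) = 0.12029.
New p* = 0.505 − e/c = 0.505 − 0.08059/0.67200 = 0.38507.
Δp* = 0.38507 − 0.59000 = -0.20493.

-0.2049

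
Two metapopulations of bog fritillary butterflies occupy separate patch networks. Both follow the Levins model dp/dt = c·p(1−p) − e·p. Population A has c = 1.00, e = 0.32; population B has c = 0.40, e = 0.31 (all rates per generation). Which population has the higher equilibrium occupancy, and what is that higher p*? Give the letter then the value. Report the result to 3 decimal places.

A, 0.680

A: p*_A = 1 − 0.32/1.00 = 0.6800.
B: p*_B = 1 − 0.31/0.40 = 0.2250.
A is higher at 0.6800.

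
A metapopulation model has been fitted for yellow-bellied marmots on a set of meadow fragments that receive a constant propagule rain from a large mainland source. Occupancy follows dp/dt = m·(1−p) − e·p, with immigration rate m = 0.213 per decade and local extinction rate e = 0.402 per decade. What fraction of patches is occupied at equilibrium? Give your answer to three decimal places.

0.346

At equilibrium the propagule rain into empty patches balances local extinction: m(1−p*) = e·p*.
p* = m/(m+e) = 0.213/(0.213+0.402) = 0.213/0.6150 = 0.3463.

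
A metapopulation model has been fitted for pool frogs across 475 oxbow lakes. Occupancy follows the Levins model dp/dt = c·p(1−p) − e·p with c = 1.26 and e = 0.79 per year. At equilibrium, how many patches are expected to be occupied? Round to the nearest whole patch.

177

p* = 1 − e/c = 1 − 0.79/1.26 = 0.3730.
Expected occupied patches = N × p* = 475 × 0.3730 = 177.18 ≈ 177.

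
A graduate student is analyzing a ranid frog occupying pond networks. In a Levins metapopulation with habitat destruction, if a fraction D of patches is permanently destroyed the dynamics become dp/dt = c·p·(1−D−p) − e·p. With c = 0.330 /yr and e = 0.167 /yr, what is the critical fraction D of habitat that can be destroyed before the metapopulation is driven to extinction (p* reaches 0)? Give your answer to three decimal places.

0.494

The nontrivial equilibrium is p* = (1−D) − e/c; extinction occurs when this hits zero.
So D_crit = 1 − e/c = 1 − 0.167/0.330 = 1 − 0.5061 = 0.4939.
Note this equals the original equilibrium occupancy — the Levins extinction-debt result.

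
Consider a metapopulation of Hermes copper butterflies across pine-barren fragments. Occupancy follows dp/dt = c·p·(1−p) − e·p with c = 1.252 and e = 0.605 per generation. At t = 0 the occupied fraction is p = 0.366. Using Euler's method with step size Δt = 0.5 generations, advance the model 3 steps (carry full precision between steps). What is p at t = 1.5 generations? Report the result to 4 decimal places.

0.4531

Update rule: p ← p + [c·p·(1−p) − e·p]·Δt with Δt = 0.5.
t = 0.5: p = 0.36600 + (+0.03454) = 0.40054
t = 1: p = 0.40054 + (+0.02914) = 0.42969
t = 1.5: p = 0.42969 + (+0.02342) = 0.45311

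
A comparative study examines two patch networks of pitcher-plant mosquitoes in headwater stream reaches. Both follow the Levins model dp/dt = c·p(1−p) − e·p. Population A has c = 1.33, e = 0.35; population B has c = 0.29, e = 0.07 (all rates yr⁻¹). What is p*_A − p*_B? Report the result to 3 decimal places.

A: p*_A = 1 − 0.35/1.33 = 0.7368.
B: p*_B = 1 − 0.07/0.29 = 0.7586.
p*_A − p*_B = 0.7368 − 0.7586 = -0.0218.

-0.022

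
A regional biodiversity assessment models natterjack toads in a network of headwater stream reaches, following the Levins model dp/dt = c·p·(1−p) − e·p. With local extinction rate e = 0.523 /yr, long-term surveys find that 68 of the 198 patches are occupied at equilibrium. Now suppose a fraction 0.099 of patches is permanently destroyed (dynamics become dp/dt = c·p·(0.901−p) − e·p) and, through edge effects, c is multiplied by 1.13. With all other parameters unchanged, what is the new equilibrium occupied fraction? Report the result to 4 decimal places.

0.3200

Observed p* = 68/198 = 0.34343.
Balance c(1−p*) = e gives c = e/(1 − 0.34343) = 0.523/0.65657 = 0.79656.
New p* = 0.901 − e/c = 0.901 − 0.52300/0.90011 = 0.31996.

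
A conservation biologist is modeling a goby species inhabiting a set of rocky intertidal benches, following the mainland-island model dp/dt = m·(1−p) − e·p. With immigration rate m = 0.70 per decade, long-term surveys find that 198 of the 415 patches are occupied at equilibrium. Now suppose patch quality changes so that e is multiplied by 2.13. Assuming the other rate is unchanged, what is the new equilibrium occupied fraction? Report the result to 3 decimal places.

Observed p* = 198/415 = 0.47711.
Balance m(1−p*) = e·p* gives e = m(1−p*)/p* = 0.70×0.52289/0.47711 = 0.76717.
New p* = m/(m+e) = 0.70000/(0.70000+1.63407) = 0.29991.

0.300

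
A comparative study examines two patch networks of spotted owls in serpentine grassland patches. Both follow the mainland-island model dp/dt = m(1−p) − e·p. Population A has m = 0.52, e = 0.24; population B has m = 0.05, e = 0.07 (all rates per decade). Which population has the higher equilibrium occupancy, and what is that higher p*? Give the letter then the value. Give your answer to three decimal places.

A, 0.684

A: p*_A = m/(m+e) = 0.52/0.7600 = 0.6842.
B: p*_B = 0.05/0.1200 = 0.4167.
A is higher at 0.6842.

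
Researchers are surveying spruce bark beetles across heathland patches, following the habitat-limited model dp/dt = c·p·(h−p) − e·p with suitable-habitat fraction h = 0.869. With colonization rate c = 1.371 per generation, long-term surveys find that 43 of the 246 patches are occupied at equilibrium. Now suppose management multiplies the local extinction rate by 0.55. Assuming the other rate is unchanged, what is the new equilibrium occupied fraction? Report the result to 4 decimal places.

0.4872

Observed p* = 43/246 = 0.17480.
Balance c(h−p*) = e gives e = 1.371×(0.869 − 0.17480) = 0.95175.
New p* = 0.869 − e/c = 0.869 − 0.52346/1.37100 = 0.48719.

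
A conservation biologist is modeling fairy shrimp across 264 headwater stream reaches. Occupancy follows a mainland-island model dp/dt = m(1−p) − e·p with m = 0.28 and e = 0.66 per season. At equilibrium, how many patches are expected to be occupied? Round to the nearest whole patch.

p* = m/(m+e) = 0.28/0.9400 = 0.2979.
Expected occupied patches = N × p* = 264 × 0.2979 = 78.64 ≈ 79.

79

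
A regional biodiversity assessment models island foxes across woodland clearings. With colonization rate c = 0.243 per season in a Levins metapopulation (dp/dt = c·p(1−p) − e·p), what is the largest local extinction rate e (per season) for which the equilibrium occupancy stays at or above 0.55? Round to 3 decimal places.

1 − e/c ≥ 0.55 ⇒ e ≤ c(1 − 0.55) = 0.243 × 0.4500.
e_max = 0.1093.

0.109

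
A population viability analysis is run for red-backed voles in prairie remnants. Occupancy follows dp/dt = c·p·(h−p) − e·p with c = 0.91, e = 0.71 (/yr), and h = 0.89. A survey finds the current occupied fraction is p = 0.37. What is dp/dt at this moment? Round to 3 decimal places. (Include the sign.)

-0.088

Colonization term: c·p·(h−p) = 0.91×0.37×0.5200 = 0.17508.
Extinction term: e·p = 0.26270.
dp/dt = 0.17508 − 0.26270 = -0.08762.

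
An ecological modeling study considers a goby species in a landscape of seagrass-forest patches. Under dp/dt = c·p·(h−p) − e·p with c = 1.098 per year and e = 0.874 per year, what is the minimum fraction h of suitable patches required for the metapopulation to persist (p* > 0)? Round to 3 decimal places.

p* = h − e/c is positive only when h > e/c.
h_min = e/c = 0.874/1.098 = 0.7960.

0.796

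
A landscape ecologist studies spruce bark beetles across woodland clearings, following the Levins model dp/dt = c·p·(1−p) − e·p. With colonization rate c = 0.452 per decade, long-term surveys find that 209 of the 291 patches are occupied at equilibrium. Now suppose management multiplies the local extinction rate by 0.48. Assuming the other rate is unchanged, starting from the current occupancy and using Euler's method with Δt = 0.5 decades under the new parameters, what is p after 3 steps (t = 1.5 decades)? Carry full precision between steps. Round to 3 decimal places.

Observed p* = 209/291 = 0.71821.
Balance c(1−p*) = e gives e = 0.452×(1 − 0.71821) = 0.12737.
Starting from p₀ = 0.71821; update p ← p + (dp/dt)·Δt with the new parameters.
p: 0.71821 → 0.74200  (Δp = +0.02378)
p: 0.74200 → 0.76258  (Δp = +0.02058)
p: 0.76258 → 0.78019  (Δp = +0.01761)

0.780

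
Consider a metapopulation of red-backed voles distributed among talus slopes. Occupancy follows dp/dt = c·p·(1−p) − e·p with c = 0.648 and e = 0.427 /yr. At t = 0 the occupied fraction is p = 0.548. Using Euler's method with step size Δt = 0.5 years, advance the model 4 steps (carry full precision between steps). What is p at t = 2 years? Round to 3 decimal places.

0.443

Update rule: p ← p + [c·p·(1−p) − e·p]·Δt with Δt = 0.5.
step 1: Δp = -0.03674, p = 0.51126
step 2: Δp = -0.02819, p = 0.48306
step 3: Δp = -0.02223, p = 0.46083
step 4: Δp = -0.01789, p = 0.44295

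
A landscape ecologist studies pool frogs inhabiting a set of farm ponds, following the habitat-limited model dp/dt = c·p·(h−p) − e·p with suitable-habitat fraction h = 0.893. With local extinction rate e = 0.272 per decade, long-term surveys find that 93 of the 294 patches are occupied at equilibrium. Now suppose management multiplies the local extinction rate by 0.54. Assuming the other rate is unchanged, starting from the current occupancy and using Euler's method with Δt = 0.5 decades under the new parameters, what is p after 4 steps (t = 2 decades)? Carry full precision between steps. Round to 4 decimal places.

0.3928

Observed p* = 93/294 = 0.31633.
Balance c(h−p*) = e gives c = e/(0.893 − 0.31633) = 0.272/0.57667 = 0.47167.
Starting from p₀ = 0.31633; update p ← p + (dp/dt)·Δt with the new parameters.
  1  |  dp/dt·Δt = +0.019789  |  p_1 = 0.336116
  2  |  dp/dt·Δt = +0.019459  |  p_2 = 0.355575
  3  |  dp/dt·Δt = +0.018954  |  p_3 = 0.374528
  4  |  dp/dt·Δt = +0.018290  |  p_4 = 0.392818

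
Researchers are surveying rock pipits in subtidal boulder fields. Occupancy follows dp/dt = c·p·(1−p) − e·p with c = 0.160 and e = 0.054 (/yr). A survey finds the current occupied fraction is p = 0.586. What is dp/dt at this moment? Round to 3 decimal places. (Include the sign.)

0.007

Colonization term: c·p·(1−p) = 0.160×0.586×0.4140 = 0.03882.
Extinction term: e·p = 0.03164.
dp/dt = 0.03882 − 0.03164 = 0.00717.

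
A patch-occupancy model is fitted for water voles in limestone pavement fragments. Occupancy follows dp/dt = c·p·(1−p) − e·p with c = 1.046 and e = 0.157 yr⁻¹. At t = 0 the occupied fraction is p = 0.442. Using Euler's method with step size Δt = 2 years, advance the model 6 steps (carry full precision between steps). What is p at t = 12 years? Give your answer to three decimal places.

Update rule: p ← p + [c·p·(1−p) − e·p]·Δt with Δt = 2.
  1  |  dp/dt·Δt = +0.377175  |  p_1 = 0.819175
  2  |  dp/dt·Δt = +0.052662  |  p_2 = 0.871837
  3  |  dp/dt·Δt = -0.040002  |  p_3 = 0.831835
  4  |  dp/dt·Δt = +0.031445  |  p_4 = 0.863280
  5  |  dp/dt·Δt = -0.024155  |  p_5 = 0.839124
  6  |  dp/dt·Δt = +0.018924  |  p_6 = 0.858048

0.858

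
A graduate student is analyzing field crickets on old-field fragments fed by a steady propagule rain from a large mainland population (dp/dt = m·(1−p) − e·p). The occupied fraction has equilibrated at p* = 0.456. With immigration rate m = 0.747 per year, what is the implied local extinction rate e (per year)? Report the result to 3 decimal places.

0.891

At equilibrium m(1−p*) = e·p*, so e = m(1−p*)/p*.
e = 0.747 × 0.5440 / 0.456 = 0.8912.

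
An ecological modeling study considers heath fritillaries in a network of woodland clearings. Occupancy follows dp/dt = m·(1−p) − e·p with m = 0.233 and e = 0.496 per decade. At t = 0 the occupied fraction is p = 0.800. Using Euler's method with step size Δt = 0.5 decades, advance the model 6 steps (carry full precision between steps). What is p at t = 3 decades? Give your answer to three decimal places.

0.351

Update rule: p ← p + [m·(1−p) − e·p]·Δt with Δt = 0.5.
  1  |  dp/dt·Δt = -0.175100  |  p_1 = 0.624900
  2  |  dp/dt·Δt = -0.111276  |  p_2 = 0.513624
  3  |  dp/dt·Δt = -0.070716  |  p_3 = 0.442908
  4  |  dp/dt·Δt = -0.044940  |  p_4 = 0.397968
  5  |  dp/dt·Δt = -0.028559  |  p_5 = 0.369409
  6  |  dp/dt·Δt = -0.018149  |  p_6 = 0.351259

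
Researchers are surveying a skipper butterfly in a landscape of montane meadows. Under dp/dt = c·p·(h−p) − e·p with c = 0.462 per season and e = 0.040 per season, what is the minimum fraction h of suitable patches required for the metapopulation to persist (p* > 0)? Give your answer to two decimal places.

0.09

p* = h − e/c is positive only when h > e/c.
h_min = e/c = 0.040/0.462 = 0.0866.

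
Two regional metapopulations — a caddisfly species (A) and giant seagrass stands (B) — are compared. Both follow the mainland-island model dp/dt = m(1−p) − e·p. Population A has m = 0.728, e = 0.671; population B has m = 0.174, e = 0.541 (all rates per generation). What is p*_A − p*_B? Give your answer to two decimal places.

0.28

A: p*_A = m/(m+e) = 0.728/1.3990 = 0.5204.
B: p*_B = 0.174/0.7150 = 0.2434.
p*_A − p*_B = 0.5204 − 0.2434 = 0.2770.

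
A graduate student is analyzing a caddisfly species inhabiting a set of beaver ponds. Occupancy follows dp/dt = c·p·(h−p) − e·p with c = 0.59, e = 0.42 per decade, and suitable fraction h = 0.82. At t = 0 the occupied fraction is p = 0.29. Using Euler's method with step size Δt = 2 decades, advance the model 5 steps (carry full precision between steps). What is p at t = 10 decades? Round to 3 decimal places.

0.151

Update rule: p ← p + [c·p·(h−p) − e·p]·Δt with Δt = 2.
step 1: Δp = -0.06223, p = 0.22777
step 2: Δp = -0.03215, p = 0.19561
step 3: Δp = -0.02019, p = 0.17542
step 4: Δp = -0.01393, p = 0.16149
step 5: Δp = -0.01017, p = 0.15133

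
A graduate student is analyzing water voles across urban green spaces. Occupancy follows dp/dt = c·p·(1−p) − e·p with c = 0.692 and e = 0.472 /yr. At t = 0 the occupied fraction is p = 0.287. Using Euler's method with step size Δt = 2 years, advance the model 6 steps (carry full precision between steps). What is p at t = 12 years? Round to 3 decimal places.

Update rule: p ← p + [c·p·(1−p) − e·p]·Δt with Δt = 2.
  1  |  dp/dt·Δt = +0.012281  |  p_1 = 0.299281
  2  |  dp/dt·Δt = +0.007720  |  p_2 = 0.307001
  3  |  dp/dt·Δt = +0.004639  |  p_3 = 0.311640
  4  |  dp/dt·Δt = +0.002708  |  p_4 = 0.314348
  5  |  dp/dt·Δt = +0.001554  |  p_5 = 0.315902
  6  |  dp/dt·Δt = +0.000882  |  p_6 = 0.316784

0.317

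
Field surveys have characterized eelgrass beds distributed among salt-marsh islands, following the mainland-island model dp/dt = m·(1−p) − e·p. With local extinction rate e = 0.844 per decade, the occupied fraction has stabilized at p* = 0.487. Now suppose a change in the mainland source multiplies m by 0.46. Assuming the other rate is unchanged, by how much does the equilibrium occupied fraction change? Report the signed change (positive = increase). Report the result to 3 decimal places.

-0.183

Balance m(1−p*) = e·p* gives m = e·p*/(1−p*) = 0.844×0.48700/0.51300 = 0.80122.
New p* = m/(m+e) = 0.36856/(0.36856+0.84400) = 0.30395.
Δp* = 0.30395 − 0.48700 = -0.18305.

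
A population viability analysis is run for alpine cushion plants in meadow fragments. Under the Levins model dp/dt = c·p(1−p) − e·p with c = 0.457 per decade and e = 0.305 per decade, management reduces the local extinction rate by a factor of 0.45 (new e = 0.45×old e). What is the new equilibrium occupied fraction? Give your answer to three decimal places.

Before: p* = 1 − 0.305/0.457 = 0.3326.
After the change, c = 0.457, e = 0.13725, so p* = 1 − 0.13725/0.457 = 0.6997.

0.700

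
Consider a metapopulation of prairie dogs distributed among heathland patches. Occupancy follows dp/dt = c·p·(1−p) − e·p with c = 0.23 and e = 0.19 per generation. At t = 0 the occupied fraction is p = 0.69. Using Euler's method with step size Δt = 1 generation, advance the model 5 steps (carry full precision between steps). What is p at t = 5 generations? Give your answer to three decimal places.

Update rule: p ← p + [c·p·(1−p) − e·p]·Δt with Δt = 1.
p: 0.69000 → 0.60810  (Δp = -0.08190)
p: 0.60810 → 0.54737  (Δp = -0.06073)
p: 0.54737 → 0.50035  (Δp = -0.04702)
p: 0.50035 → 0.46279  (Δp = -0.03757)
p: 0.46279 → 0.43204  (Δp = -0.03075)

0.432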